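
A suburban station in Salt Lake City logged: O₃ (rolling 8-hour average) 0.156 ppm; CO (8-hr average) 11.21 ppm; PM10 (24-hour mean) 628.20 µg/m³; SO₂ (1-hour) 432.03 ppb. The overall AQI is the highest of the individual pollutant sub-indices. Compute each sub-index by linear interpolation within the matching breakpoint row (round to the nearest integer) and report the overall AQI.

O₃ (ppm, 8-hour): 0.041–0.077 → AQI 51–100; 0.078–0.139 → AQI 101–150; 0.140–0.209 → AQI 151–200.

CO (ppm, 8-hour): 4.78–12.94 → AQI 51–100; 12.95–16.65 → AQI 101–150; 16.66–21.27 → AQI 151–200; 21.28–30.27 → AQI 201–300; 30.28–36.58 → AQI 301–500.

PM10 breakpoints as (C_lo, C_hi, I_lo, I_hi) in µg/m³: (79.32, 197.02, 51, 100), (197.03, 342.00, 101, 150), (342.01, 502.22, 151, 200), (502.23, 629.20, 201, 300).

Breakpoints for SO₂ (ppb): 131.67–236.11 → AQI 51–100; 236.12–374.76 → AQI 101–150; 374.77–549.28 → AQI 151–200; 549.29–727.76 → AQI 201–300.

O₃ 0.156: bracket 0.140–0.209 → index 151–200; slope 49/0.069, offset 0.016.
AQI = 151 + 49/0.069·0.016 ≈ 162.36 ⇒ 162.
CO: 11.21 lies in 4.78–12.94, so I_lo=51, I_hi=100, C_lo=4.78, C_hi=12.94.
(100−51)/(12.94−4.78) × (11.21−4.78) + 51 = 49/8.16 × 6.43 + 51 ≈ 89.61 → 90.
PM10: 628.20 lies in 502.23–629.20, so I_lo=201, I_hi=300, C_lo=502.23, C_hi=629.20.
(300−201)/(629.20−502.23) × (628.20−502.23) + 201 = 99/126.97 × 125.97 + 201 ≈ 299.22 → 299.
SO₂: 432.03 lies in 374.77–549.28, so I_lo=151, I_hi=200, C_lo=374.77, C_hi=549.28.
(200−151)/(549.28−374.77) × (432.03−374.77) + 151 = 49/174.51 × 57.26 + 151 ≈ 167.08 → 167.
Sub-indices: O₃→162, CO→90, PM10→299, SO₂→167. Overall AQI = max = 299; dominant pollutant is PM10.

299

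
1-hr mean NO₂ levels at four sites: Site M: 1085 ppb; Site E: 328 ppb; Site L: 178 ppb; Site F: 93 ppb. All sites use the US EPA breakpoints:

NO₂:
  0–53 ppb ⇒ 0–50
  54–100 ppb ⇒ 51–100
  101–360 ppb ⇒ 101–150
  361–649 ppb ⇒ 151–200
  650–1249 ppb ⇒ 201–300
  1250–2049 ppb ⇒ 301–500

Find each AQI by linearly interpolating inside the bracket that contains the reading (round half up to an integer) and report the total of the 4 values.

Site M: 1085 ∈ [650, 1249] ↔ index [201, 300].
201 + (1085−650)·(300−201)/(1249−650) = 201 + 435·99/599 ≈ 272.89, so AQI = 273.
Site E 328: bracket 101–360 → index 101–150; slope 49/259, offset 227.
AQI = 101 + 49/259·227 ≈ 143.95 ⇒ 144.
Site L: 178 lies in 101–360, so I_lo=101, I_hi=150, C_lo=101, C_hi=360.
(150−101)/(360−101) × (178−101) + 101 = 49/259 × 77 + 101 ≈ 115.57 → 116.
Site F 93: bracket 54–100 → index 51–100; slope 49/46, offset 39.
AQI = 51 + 49/46·39 ≈ 92.54 ⇒ 93.
AQIs: Site M=273, Site E=144, Site L=116, Site F=93. Sum = 273 + 144 + 116 + 93 = 626.

626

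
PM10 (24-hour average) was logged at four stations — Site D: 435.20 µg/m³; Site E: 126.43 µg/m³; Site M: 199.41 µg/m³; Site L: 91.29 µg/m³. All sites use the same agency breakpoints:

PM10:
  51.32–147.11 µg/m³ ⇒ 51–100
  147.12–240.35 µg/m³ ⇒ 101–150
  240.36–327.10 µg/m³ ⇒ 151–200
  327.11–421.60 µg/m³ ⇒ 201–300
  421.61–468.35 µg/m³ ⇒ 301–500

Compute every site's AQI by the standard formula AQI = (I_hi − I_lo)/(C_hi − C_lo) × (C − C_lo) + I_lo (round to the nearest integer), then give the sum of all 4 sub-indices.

647

Site D: row 421.61–468.35 (AQI 301–500). (500−301)·(435.20−421.61)/(468.35−421.61) + 301 = 199·13.59/46.74 + 301 ≈ 358.86 → 359.
Site E: row 51.32–147.11 (AQI 51–100). (100−51)·(126.43−51.32)/(147.11−51.32) + 51 = 49·75.11/95.79 + 51 ≈ 89.42 → 89.
Site M: row 147.12–240.35 (AQI 101–150). (150−101)·(199.41−147.12)/(240.35−147.12) + 101 = 49·52.29/93.23 + 101 ≈ 128.48 → 128.
Site L: 91.29 lies in 51.32–147.11, so I_lo=51, I_hi=100, C_lo=51.32, C_hi=147.11.
(100−51)/(147.11−51.32) × (91.29−51.32) + 51 = 49/95.79 × 39.97 + 51 ≈ 71.45 → 71.
AQIs: Site D=359, Site E=89, Site M=128, Site L=71. Sum = 359 + 89 + 128 + 71 = 647.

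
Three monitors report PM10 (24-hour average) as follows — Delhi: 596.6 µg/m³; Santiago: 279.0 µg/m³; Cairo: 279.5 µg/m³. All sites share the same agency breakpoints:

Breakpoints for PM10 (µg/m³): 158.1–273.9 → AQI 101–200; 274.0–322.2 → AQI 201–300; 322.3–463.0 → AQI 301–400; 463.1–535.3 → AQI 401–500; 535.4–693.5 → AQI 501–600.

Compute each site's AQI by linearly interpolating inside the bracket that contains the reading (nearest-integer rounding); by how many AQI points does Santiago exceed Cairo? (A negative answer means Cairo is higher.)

Delhi: 596.6 lies in 535.4–693.5, so I_lo=501, I_hi=600, C_lo=535.4, C_hi=693.5.
(600−501)/(693.5−535.4) × (596.6−535.4) + 501 = 99/158.1 × 61.2 + 501 ≈ 539.32 → 539.
Santiago: row 274.0–322.2 (AQI 201–300). (300−201)·(279.0−274.0)/(322.2−274.0) + 201 = 99·5.0/48.2 + 201 ≈ 211.27 → 211.
Cairo: row 274.0–322.2 (AQI 201–300). (300−201)·(279.5−274.0)/(322.2−274.0) + 201 = 99·5.5/48.2 + 201 ≈ 212.30 → 212.
AQIs: Delhi=539, Santiago=211, Cairo=212. Santiago (211) − Cairo (212) = -1.

-1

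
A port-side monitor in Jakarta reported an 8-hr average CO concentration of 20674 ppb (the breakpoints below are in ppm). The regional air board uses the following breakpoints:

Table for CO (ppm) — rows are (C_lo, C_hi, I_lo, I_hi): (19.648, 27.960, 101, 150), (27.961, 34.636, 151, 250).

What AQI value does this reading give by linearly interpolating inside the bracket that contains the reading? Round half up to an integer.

107

Convert: 20674 ppb = 20.674 ppm.
CO: row 19.648–27.960 (AQI 101–150). (150−101)·(20.674−19.648)/(27.960−19.648) + 101 = 49·1.026/8.312 + 101 ≈ 107.05 → 107.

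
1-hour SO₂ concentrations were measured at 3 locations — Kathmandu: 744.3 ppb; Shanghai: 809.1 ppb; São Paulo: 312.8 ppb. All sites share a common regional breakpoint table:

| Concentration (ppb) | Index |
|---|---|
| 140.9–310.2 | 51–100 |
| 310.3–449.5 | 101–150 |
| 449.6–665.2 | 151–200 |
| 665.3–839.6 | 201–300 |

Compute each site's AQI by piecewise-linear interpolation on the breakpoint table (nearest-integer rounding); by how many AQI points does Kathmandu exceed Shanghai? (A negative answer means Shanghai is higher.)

Kathmandu: row 665.3–839.6 (AQI 201–300). (300−201)·(744.3−665.3)/(839.6−665.3) + 201 = 99·79.0/174.3 + 201 ≈ 245.87 → 246.
Shanghai: row 665.3–839.6 (AQI 201–300). (300−201)·(809.1−665.3)/(839.6−665.3) + 201 = 99·143.8/174.3 + 201 ≈ 282.68 → 283.
São Paulo: 312.8 lies in 310.3–449.5, so I_lo=101, I_hi=150, C_lo=310.3, C_hi=449.5.
(150−101)/(449.5−310.3) × (312.8−310.3) + 101 = 49/139.2 × 2.5 + 101 ≈ 101.88 → 102.
AQIs: Kathmandu=246, Shanghai=283, São Paulo=102. Kathmandu (246) − Shanghai (283) = -37.

-37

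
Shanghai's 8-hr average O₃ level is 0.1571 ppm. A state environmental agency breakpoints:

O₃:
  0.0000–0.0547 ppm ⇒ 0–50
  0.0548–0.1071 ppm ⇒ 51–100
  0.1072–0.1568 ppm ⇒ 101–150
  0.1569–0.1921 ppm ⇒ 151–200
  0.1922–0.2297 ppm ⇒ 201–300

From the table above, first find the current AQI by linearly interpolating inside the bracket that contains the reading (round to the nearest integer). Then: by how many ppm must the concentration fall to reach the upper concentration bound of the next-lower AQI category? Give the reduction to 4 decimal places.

O₃ 0.1571: bracket 0.1569–0.1921 → index 151–200; slope 49/0.0352, offset 0.0002.
AQI = 151 + 49/0.0352·0.0002 ≈ 151.28 ⇒ 151.
Current AQI 151 is in the Unhealthy range (151–200). The next-lower category tops out at AQI 150, whose upper concentration bound is 0.1568 ppm.
Reduction needed = 0.1571 − 0.1568 = 0.0003 ppm.

0.0003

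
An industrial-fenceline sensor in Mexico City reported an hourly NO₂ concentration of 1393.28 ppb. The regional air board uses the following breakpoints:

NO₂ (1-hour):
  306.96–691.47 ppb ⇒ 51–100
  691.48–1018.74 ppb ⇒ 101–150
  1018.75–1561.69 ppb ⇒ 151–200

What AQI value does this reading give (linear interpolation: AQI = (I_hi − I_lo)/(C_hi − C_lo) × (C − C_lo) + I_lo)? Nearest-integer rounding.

185

NO₂ 1393.28: bracket 1018.75–1561.69 → index 151–200; slope 49/542.94, offset 374.53.
AQI = 151 + 49/542.94·374.53 ≈ 184.80 ⇒ 185.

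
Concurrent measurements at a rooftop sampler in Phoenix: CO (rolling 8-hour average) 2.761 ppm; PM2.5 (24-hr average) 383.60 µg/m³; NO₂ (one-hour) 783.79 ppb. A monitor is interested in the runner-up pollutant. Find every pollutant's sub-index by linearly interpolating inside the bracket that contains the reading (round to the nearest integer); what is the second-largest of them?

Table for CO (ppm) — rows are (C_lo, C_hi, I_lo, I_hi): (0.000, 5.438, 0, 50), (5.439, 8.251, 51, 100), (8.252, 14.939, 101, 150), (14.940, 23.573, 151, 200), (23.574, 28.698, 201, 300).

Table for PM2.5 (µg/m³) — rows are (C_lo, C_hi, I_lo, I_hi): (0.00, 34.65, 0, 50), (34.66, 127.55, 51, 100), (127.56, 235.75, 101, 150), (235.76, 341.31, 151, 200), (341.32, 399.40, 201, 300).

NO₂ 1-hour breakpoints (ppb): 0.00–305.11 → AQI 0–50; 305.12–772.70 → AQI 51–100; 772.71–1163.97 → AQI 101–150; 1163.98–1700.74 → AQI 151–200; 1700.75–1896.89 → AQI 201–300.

102

CO: 2.761 lies in 0.000–5.438, so I_lo=0, I_hi=50, C_lo=0.000, C_hi=5.438.
(50−0)/(5.438−0.000) × (2.761−0.000) + 0 = 50/5.438 × 2.761 + 0 ≈ 25.39 → 25.
PM2.5 383.60: bracket 341.32–399.40 → index 201–300; slope 99/58.08, offset 42.28.
AQI = 201 + 99/58.08·42.28 ≈ 273.07 ⇒ 273.
NO₂: 783.79 lies in 772.71–1163.97, so I_lo=101, I_hi=150, C_lo=772.71, C_hi=1163.97.
(150−101)/(1163.97−772.71) × (783.79−772.71) + 101 = 49/391.26 × 11.08 + 101 ≈ 102.39 → 102.
Sub-indices: CO→25, PM2.5→273, NO₂→102. Ranked high→low: 273, 102, 25. Second-highest sub-index = 102.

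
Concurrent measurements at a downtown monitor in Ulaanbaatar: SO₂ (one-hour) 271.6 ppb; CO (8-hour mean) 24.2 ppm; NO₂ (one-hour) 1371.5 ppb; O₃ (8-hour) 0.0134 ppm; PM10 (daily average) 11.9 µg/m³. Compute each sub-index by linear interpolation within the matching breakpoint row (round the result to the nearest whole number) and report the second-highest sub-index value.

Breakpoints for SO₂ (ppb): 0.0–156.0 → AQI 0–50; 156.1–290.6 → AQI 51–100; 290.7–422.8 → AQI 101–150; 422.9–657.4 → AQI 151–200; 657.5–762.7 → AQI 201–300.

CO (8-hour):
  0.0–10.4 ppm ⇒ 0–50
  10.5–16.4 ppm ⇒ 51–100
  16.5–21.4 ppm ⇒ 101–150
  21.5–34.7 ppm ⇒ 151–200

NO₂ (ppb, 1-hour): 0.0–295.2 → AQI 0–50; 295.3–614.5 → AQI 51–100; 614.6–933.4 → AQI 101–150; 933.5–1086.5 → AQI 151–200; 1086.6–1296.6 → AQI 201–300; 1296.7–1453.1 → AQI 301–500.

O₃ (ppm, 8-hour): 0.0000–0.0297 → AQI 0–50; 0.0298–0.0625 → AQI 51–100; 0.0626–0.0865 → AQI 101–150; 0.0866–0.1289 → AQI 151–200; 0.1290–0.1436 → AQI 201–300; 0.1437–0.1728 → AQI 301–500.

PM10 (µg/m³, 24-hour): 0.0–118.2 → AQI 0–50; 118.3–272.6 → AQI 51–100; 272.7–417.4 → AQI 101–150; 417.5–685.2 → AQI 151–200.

161

SO₂: 271.6 lies in 156.1–290.6, so I_lo=51, I_hi=100, C_lo=156.1, C_hi=290.6.
(100−51)/(290.6−156.1) × (271.6−156.1) + 51 = 49/134.5 × 115.5 + 51 ≈ 93.08 → 93.
CO: 24.2 lies in 21.5–34.7, so I_lo=151, I_hi=200, C_lo=21.5, C_hi=34.7.
(200−151)/(34.7−21.5) × (24.2−21.5) + 151 = 49/13.2 × 2.7 + 151 ≈ 161.02 → 161.
NO₂: 1371.5 ∈ [1296.7, 1453.1] ↔ index [301, 500].
301 + (1371.5−1296.7)·(500−301)/(1453.1−1296.7) = 301 + 74.8·199/156.4 ≈ 396.17, so AQI = 396.
O₃: 0.0134 lies in 0.0000–0.0297, so I_lo=0, I_hi=50, C_lo=0.0000, C_hi=0.0297.
(50−0)/(0.0297−0.0000) × (0.0134−0.0000) + 0 = 50/0.0297 × 0.0134 + 0 ≈ 22.56 → 23.
PM10: 11.9 lies in 0.0–118.2, so I_lo=0, I_hi=50, C_lo=0.0, C_hi=118.2.
(50−0)/(118.2−0.0) × (11.9−0.0) + 0 = 50/118.2 × 11.9 + 0 ≈ 5.03 → 5.
Sub-indices: SO₂→93, CO→161, NO₂→396, O₃→23, PM10→5. Ranked high→low: 396, 161, 93, 23, 5. Second-highest sub-index = 161.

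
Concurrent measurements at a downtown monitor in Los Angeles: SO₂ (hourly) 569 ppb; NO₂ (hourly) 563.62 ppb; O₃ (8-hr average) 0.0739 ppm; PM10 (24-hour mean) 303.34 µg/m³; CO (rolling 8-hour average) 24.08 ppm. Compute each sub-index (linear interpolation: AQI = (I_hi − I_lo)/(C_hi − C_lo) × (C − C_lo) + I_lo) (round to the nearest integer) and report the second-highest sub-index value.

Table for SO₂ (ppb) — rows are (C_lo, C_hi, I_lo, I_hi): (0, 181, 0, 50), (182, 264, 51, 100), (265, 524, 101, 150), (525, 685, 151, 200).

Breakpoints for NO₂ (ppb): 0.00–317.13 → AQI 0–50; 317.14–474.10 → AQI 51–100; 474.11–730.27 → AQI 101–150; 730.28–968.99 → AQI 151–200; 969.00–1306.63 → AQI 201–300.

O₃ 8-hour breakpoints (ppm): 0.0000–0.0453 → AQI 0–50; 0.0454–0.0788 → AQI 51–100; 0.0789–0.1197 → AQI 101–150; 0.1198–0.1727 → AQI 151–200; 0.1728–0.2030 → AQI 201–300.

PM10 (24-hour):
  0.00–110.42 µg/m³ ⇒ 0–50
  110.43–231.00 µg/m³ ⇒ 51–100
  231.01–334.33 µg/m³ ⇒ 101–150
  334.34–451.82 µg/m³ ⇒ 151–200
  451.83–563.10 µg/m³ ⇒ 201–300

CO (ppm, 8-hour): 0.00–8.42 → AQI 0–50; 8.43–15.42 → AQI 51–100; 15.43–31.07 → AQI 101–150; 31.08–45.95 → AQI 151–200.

135

SO₂: 569 lies in 525–685, so I_lo=151, I_hi=200, C_lo=525, C_hi=685.
(200−151)/(685−525) × (569−525) + 151 = 49/160 × 44 + 151 ≈ 164.48 → 164.
NO₂ 563.62: bracket 474.11–730.27 → index 101–150; slope 49/256.16, offset 89.51.
AQI = 101 + 49/256.16·89.51 ≈ 118.12 ⇒ 118.
O₃: row 0.0454–0.0788 (AQI 51–100). (100−51)·(0.0739−0.0454)/(0.0788−0.0454) + 51 = 49·0.0285/0.0334 + 51 ≈ 92.81 → 93.
PM10: 303.34 lies in 231.01–334.33, so I_lo=101, I_hi=150, C_lo=231.01, C_hi=334.33.
(150−101)/(334.33−231.01) × (303.34−231.01) + 101 = 49/103.32 × 72.33 + 101 ≈ 135.30 → 135.
CO 24.08: bracket 15.43–31.07 → index 101–150; slope 49/15.64, offset 8.65.
AQI = 101 + 49/15.64·8.65 ≈ 128.10 ⇒ 128.
Sub-indices: SO₂→164, NO₂→118, O₃→93, PM10→135, CO→128. Ranked high→low: 164, 135, 128, 118, 93. Second-highest sub-index = 135.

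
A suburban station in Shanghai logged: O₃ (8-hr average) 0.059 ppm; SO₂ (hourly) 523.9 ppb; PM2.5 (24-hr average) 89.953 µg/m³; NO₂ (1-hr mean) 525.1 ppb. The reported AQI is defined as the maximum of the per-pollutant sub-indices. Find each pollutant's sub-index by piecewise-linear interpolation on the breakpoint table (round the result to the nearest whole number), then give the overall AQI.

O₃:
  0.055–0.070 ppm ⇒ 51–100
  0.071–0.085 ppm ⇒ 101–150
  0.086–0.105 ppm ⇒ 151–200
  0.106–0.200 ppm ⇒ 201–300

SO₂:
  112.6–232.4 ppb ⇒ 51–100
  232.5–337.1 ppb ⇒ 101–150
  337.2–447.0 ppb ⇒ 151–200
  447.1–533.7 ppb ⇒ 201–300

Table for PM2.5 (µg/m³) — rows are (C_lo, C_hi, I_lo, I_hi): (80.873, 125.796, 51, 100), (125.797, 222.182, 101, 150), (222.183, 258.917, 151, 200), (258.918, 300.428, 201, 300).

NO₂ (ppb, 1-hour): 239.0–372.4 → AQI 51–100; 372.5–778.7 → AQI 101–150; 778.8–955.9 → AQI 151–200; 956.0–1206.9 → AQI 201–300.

O₃: 0.059 ∈ [0.055, 0.070] ↔ index [51, 100].
51 + (0.059−0.055)·(100−51)/(0.070−0.055) = 51 + 0.004·49/0.015 ≈ 64.07, so AQI = 64.
SO₂ 523.9: bracket 447.1–533.7 → index 201–300; slope 99/86.6, offset 76.8.
AQI = 201 + 99/86.6·76.8 ≈ 288.80 ⇒ 289.
PM2.5 89.953: bracket 80.873–125.796 → index 51–100; slope 49/44.923, offset 9.080.
AQI = 51 + 49/44.923·9.080 ≈ 60.90 ⇒ 61.
NO₂: row 372.5–778.7 (AQI 101–150). (150−101)·(525.1−372.5)/(778.7−372.5) + 101 = 49·152.6/406.2 + 101 ≈ 119.41 → 119.
Sub-indices: O₃→64, SO₂→289, PM2.5→61, NO₂→119. Overall AQI = max = 289; dominant pollutant is SO₂.

289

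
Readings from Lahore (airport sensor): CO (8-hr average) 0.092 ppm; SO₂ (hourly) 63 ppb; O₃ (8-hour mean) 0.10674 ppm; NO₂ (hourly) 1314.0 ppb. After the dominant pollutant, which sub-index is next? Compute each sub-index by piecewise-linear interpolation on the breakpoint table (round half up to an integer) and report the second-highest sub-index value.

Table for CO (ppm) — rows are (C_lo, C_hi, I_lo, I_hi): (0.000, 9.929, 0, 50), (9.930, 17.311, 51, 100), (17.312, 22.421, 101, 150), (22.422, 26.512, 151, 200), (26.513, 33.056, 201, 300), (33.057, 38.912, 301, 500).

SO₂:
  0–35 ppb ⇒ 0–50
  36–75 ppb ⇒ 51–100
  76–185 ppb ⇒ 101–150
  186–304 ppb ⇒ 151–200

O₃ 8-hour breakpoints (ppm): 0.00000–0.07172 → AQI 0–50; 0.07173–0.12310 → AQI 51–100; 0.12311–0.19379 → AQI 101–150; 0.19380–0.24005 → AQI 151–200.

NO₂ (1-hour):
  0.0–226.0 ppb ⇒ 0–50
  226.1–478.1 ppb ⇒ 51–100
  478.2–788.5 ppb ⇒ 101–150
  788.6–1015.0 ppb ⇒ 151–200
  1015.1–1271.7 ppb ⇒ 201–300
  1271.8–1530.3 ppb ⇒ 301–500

CO: 0.092 ∈ [0.000, 9.929] ↔ index [0, 50].
0 + (0.092−0.000)·(50−0)/(9.929−0.000) = 0 + 0.092·50/9.929 ≈ 0.46, so AQI = 0.
SO₂: 63 lies in 36–75, so I_lo=51, I_hi=100, C_lo=36, C_hi=75.
(100−51)/(75−36) × (63−36) + 51 = 49/39 × 27 + 51 ≈ 84.92 → 85.
O₃: 0.10674 ∈ [0.07173, 0.12310] ↔ index [51, 100].
51 + (0.10674−0.07173)·(100−51)/(0.12310−0.07173) = 51 + 0.03501·49/0.05137 ≈ 84.39, so AQI = 84.
NO₂: 1314.0 lies in 1271.8–1530.3, so I_lo=301, I_hi=500, C_lo=1271.8, C_hi=1530.3.
(500−301)/(1530.3−1271.8) × (1314.0−1271.8) + 301 = 199/258.5 × 42.2 + 301 ≈ 333.49 → 333.
Sub-indices: CO→0, SO₂→85, O₃→84, NO₂→333. Ranked high→low: 333, 85, 84, 0. Second-highest sub-index = 85.

85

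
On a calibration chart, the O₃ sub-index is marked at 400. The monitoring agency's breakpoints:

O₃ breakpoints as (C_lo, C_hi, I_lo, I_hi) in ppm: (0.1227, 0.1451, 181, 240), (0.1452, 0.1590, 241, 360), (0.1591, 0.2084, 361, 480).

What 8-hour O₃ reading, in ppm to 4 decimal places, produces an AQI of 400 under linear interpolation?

0.1753

AQI 400 lies in the 361–480 band, which corresponds to 0.1591–0.2084 ppm.
C = 0.1591 + (400−361)×(0.2084−0.1591)/(480−361) = 0.1591 + 39×0.0493/119 ≈ 0.175257 ppm → 0.1753 ppm to 4 dp.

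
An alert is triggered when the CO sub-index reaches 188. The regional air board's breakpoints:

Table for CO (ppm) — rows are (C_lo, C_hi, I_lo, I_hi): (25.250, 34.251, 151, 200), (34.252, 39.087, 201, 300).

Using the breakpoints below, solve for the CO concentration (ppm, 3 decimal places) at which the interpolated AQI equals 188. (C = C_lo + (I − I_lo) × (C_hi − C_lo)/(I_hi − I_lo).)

32.047

AQI 188 lies in the 151–200 band, which corresponds to 25.250–34.251 ppm.
C = 25.250 + (188−151)×(34.251−25.250)/(200−151) = 25.250 + 37×9.001/49 ≈ 32.04667 ppm → 32.047 ppm to 3 dp.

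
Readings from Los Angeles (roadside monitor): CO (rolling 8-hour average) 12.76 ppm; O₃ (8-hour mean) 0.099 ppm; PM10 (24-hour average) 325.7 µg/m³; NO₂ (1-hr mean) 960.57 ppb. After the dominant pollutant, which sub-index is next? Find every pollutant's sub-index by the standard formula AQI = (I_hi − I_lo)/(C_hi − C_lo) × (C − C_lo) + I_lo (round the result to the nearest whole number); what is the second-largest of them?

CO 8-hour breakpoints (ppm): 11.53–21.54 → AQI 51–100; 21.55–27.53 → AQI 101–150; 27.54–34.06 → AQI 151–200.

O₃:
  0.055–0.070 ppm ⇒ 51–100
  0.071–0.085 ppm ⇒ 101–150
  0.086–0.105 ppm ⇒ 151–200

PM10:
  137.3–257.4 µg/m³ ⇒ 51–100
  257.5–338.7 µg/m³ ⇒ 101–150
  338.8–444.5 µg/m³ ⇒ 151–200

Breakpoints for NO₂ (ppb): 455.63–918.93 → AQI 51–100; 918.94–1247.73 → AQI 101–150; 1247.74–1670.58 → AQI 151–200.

142

CO: 12.76 lies in 11.53–21.54, so I_lo=51, I_hi=100, C_lo=11.53, C_hi=21.54.
(100−51)/(21.54−11.53) × (12.76−11.53) + 51 = 49/10.01 × 1.23 + 51 ≈ 57.02 → 57.
O₃: 0.099 ∈ [0.086, 0.105] ↔ index [151, 200].
151 + (0.099−0.086)·(200−151)/(0.105−0.086) = 151 + 0.013·49/0.019 ≈ 184.53, so AQI = 185.
PM10: 325.7 lies in 257.5–338.7, so I_lo=101, I_hi=150, C_lo=257.5, C_hi=338.7.
(150−101)/(338.7−257.5) × (325.7−257.5) + 101 = 49/81.2 × 68.2 + 101 ≈ 142.16 → 142.
NO₂: 960.57 ∈ [918.94, 1247.73] ↔ index [101, 150].
101 + (960.57−918.94)·(150−101)/(1247.73−918.94) = 101 + 41.63·49/328.79 ≈ 107.20, so AQI = 107.
Sub-indices: CO→57, O₃→185, PM10→142, NO₂→107. Ranked high→low: 185, 142, 107, 57. Second-highest sub-index = 142.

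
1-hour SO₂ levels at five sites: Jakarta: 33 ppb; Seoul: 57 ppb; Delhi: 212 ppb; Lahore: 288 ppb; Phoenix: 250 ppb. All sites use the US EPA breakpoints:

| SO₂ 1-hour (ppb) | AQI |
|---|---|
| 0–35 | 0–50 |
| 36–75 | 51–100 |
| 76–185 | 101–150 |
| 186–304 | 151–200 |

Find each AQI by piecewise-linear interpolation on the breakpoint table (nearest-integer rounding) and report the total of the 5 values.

657

Jakarta: 33 lies in 0–35, so I_lo=0, I_hi=50, C_lo=0, C_hi=35.
(50−0)/(35−0) × (33−0) + 0 = 50/35 × 33 + 0 ≈ 47.14 → 47.
Seoul 57: bracket 36–75 → index 51–100; slope 49/39, offset 21.
AQI = 51 + 49/39·21 ≈ 77.38 ⇒ 77.
Delhi: 212 ∈ [186, 304] ↔ index [151, 200].
151 + (212−186)·(200−151)/(304−186) = 151 + 26·49/118 ≈ 161.80, so AQI = 162.
Lahore: 288 lies in 186–304, so I_lo=151, I_hi=200, C_lo=186, C_hi=304.
(200−151)/(304−186) × (288−186) + 151 = 49/118 × 102 + 151 ≈ 193.36 → 193.
Phoenix: 250 lies in 186–304, so I_lo=151, I_hi=200, C_lo=186, C_hi=304.
(200−151)/(304−186) × (250−186) + 151 = 49/118 × 64 + 151 ≈ 177.58 → 178.
AQIs: Jakarta=47, Seoul=77, Delhi=162, Lahore=193, Phoenix=178. Sum = 47 + 77 + 162 + 193 + 178 = 657.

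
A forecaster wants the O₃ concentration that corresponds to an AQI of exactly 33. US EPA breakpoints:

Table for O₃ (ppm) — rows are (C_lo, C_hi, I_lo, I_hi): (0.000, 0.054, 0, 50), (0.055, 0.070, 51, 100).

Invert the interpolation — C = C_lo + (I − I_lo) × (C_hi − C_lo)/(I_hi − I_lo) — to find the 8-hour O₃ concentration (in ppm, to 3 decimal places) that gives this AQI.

AQI 33 lies in the 0–50 band, which corresponds to 0.000–0.054 ppm.
C = 0.000 + (33−0)×(0.054−0.000)/(50−0) = 0.000 + 33×0.054/50 ≈ 0.03564 ppm → 0.036 ppm to 3 dp.

0.036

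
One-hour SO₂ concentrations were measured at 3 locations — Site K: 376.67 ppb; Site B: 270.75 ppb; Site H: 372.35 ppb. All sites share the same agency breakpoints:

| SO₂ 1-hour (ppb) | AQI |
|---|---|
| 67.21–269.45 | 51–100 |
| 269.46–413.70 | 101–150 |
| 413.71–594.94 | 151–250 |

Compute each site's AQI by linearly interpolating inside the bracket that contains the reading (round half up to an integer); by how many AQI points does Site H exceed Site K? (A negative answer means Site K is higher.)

-1

Site K 376.67: bracket 269.46–413.70 → index 101–150; slope 49/144.24, offset 107.21.
AQI = 101 + 49/144.24·107.21 ≈ 137.42 ⇒ 137.
Site B: 270.75 ∈ [269.46, 413.70] ↔ index [101, 150].
101 + (270.75−269.46)·(150−101)/(413.70−269.46) = 101 + 1.29·49/144.24 ≈ 101.44, so AQI = 101.
Site H: row 269.46–413.70 (AQI 101–150). (150−101)·(372.35−269.46)/(413.70−269.46) + 101 = 49·102.89/144.24 + 101 ≈ 135.95 → 136.
AQIs: Site K=137, Site B=101, Site H=136. Site H (136) − Site K (137) = -1.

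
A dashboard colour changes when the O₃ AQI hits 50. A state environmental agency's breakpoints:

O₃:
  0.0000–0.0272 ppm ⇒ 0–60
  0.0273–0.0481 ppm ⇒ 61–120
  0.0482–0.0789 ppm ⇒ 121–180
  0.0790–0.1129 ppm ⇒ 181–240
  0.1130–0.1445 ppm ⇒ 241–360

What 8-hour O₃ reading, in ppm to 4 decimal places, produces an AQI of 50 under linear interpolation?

0.0227

AQI 50 lies in the 0–60 band, which corresponds to 0.0000–0.0272 ppm.
C = 0.0000 + (50−0)×(0.0272−0.0000)/(60−0) = 0.0000 + 50×0.0272/60 ≈ 0.022667 ppm → 0.0227 ppm to 4 dp.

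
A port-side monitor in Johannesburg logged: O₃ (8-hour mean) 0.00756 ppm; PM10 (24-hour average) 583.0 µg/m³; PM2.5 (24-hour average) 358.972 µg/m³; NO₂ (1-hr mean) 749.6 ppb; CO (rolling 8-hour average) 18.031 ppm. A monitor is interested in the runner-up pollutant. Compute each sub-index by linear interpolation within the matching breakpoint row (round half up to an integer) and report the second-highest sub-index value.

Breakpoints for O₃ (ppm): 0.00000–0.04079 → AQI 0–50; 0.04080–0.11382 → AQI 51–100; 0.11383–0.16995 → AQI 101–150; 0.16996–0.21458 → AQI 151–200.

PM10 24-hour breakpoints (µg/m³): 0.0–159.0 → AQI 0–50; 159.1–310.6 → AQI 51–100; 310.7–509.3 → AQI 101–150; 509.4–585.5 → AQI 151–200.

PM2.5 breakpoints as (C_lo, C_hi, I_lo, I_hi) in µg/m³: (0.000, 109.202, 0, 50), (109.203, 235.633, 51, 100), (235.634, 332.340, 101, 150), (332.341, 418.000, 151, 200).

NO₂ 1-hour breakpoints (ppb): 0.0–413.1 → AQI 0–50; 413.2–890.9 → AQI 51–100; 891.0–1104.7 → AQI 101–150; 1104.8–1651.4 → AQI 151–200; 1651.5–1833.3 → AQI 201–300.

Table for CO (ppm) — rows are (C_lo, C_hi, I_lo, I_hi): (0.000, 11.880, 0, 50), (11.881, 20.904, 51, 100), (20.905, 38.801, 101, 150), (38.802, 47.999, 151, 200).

O₃ 0.00756: bracket 0.00000–0.04079 → index 0–50; slope 50/0.04079, offset 0.00756.
AQI = 0 + 50/0.04079·0.00756 ≈ 9.27 ⇒ 9.
PM10: row 509.4–585.5 (AQI 151–200). (200−151)·(583.0−509.4)/(585.5−509.4) + 151 = 49·73.6/76.1 + 151 ≈ 198.39 → 198.
PM2.5: 358.972 lies in 332.341–418.000, so I_lo=151, I_hi=200, C_lo=332.341, C_hi=418.000.
(200−151)/(418.000−332.341) × (358.972−332.341) + 151 = 49/85.659 × 26.631 + 151 ≈ 166.23 → 166.
NO₂: 749.6 lies in 413.2–890.9, so I_lo=51, I_hi=100, C_lo=413.2, C_hi=890.9.
(100−51)/(890.9−413.2) × (749.6−413.2) + 51 = 49/477.7 × 336.4 + 51 ≈ 85.51 → 86.
CO: row 11.881–20.904 (AQI 51–100). (100−51)·(18.031−11.881)/(20.904−11.881) + 51 = 49·6.150/9.023 + 51 ≈ 84.40 → 84.
Sub-indices: O₃→9, PM10→198, PM2.5→166, NO₂→86, CO→84. Ranked high→low: 198, 166, 86, 84, 9. Second-highest sub-index = 166.

166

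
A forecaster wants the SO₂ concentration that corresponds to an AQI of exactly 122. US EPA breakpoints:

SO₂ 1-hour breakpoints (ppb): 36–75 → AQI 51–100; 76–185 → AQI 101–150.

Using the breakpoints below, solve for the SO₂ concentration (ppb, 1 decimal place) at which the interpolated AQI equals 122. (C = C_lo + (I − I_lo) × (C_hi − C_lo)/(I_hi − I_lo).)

122.7

AQI 122 lies in the 101–150 band, which corresponds to 76–185 ppb.
C = 76 + (122−101)×(185−76)/(150−101) = 76 + 21×109/49 ≈ 122.714 ppb → 122.7 ppb to 1 dp.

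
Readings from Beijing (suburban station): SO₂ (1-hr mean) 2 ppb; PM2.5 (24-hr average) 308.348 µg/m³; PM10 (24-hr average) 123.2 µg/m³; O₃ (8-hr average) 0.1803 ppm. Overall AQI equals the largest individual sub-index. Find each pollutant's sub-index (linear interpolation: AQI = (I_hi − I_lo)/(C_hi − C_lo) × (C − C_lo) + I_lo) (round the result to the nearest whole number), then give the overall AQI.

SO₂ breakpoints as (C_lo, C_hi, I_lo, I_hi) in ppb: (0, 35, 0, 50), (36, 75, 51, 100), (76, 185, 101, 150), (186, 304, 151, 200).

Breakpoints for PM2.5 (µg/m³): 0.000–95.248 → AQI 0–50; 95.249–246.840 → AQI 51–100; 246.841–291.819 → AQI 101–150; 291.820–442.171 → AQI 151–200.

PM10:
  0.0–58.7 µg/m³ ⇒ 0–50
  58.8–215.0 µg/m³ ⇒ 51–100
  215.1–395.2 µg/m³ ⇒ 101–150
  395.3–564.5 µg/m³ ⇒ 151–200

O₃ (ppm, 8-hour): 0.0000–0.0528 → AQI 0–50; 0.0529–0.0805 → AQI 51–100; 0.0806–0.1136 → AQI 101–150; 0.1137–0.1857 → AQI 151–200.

196

SO₂: 2 ∈ [0, 35] ↔ index [0, 50].
0 + (2−0)·(50−0)/(35−0) = 0 + 2·50/35 ≈ 2.86, so AQI = 3.
PM2.5 308.348: bracket 291.820–442.171 → index 151–200; slope 49/150.351, offset 16.528.
AQI = 151 + 49/150.351·16.528 ≈ 156.39 ⇒ 156.
PM10: 123.2 lies in 58.8–215.0, so I_lo=51, I_hi=100, C_lo=58.8, C_hi=215.0.
(100−51)/(215.0−58.8) × (123.2−58.8) + 51 = 49/156.2 × 64.4 + 51 ≈ 71.20 → 71.
O₃: 0.1803 lies in 0.1137–0.1857, so I_lo=151, I_hi=200, C_lo=0.1137, C_hi=0.1857.
(200−151)/(0.1857−0.1137) × (0.1803−0.1137) + 151 = 49/0.0720 × 0.0666 + 151 ≈ 196.33 → 196.
Sub-indices: SO₂→3, PM2.5→156, PM10→71, O₃→196. Overall AQI = max = 196; dominant pollutant is O₃.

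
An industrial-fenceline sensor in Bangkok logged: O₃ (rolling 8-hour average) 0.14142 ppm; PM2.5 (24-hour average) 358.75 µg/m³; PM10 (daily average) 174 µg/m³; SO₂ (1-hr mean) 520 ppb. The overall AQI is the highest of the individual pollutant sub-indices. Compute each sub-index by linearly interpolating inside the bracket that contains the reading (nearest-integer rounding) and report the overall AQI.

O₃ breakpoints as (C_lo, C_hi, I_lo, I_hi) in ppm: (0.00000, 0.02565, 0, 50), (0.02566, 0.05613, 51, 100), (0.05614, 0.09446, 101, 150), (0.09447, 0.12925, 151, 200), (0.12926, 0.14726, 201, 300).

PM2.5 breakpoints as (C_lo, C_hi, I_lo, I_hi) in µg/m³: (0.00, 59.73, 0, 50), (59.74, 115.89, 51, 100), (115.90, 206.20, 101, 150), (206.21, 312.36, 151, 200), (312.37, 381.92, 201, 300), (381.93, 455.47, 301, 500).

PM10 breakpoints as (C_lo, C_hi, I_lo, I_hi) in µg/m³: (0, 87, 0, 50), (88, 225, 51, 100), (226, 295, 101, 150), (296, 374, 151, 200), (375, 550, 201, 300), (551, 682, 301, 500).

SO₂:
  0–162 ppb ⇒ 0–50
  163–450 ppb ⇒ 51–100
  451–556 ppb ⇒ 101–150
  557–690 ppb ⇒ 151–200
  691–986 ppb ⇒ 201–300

268

O₃: 0.14142 lies in 0.12926–0.14726, so I_lo=201, I_hi=300, C_lo=0.12926, C_hi=0.14726.
(300−201)/(0.14726−0.12926) × (0.14142−0.12926) + 201 = 99/0.01800 × 0.01216 + 201 ≈ 267.88 → 268.
PM2.5: row 312.37–381.92 (AQI 201–300). (300−201)·(358.75−312.37)/(381.92−312.37) + 201 = 99·46.38/69.55 + 201 ≈ 267.02 → 267.
PM10: 174 lies in 88–225, so I_lo=51, I_hi=100, C_lo=88, C_hi=225.
(100−51)/(225−88) × (174−88) + 51 = 49/137 × 86 + 51 ≈ 81.76 → 82.
SO₂: 520 lies in 451–556, so I_lo=101, I_hi=150, C_lo=451, C_hi=556.
(150−101)/(556−451) × (520−451) + 101 = 49/105 × 69 + 101 ≈ 133.20 → 133.
Sub-indices: O₃→268, PM2.5→267, PM10→82, SO₂→133. Overall AQI = max = 268; dominant pollutant is O₃.
AQI 268: Very Unhealthy.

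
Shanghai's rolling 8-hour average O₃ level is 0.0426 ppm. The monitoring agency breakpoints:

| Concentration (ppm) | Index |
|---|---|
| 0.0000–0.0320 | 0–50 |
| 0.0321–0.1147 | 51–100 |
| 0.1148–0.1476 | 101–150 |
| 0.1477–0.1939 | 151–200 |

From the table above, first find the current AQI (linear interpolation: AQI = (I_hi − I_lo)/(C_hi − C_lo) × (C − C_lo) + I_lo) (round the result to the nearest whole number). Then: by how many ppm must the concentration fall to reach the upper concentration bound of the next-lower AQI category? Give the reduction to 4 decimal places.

O₃: 0.0426 ∈ [0.0321, 0.1147] ↔ index [51, 100].
51 + (0.0426−0.0321)·(100−51)/(0.1147−0.0321) = 51 + 0.0105·49/0.0826 ≈ 57.23, so AQI = 57.
Current AQI 57 is in the Moderate range (51–100). The next-lower category tops out at AQI 50, whose upper concentration bound is 0.0320 ppm.
Reduction needed = 0.0426 − 0.0320 = 0.0106 ppm.

0.0106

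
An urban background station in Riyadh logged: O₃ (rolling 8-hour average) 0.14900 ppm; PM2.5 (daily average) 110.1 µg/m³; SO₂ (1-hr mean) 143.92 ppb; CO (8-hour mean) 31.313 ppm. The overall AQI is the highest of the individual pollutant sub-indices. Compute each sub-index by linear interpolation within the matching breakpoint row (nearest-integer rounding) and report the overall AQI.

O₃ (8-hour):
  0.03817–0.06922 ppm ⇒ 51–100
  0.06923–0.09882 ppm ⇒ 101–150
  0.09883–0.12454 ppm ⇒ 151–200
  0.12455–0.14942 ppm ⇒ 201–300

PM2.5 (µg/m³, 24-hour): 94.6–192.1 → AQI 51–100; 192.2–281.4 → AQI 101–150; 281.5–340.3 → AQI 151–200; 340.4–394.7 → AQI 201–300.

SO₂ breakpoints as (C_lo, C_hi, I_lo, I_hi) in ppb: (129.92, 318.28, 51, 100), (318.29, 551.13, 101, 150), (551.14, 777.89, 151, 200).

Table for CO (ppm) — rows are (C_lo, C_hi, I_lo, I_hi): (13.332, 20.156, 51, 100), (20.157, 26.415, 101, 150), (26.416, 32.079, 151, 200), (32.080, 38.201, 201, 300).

O₃: row 0.12455–0.14942 (AQI 201–300). (300−201)·(0.14900−0.12455)/(0.14942−0.12455) + 201 = 99·0.02445/0.02487 + 201 ≈ 298.33 → 298.
PM2.5: row 94.6–192.1 (AQI 51–100). (100−51)·(110.1−94.6)/(192.1−94.6) + 51 = 49·15.5/97.5 + 51 ≈ 58.79 → 59.
SO₂: 143.92 ∈ [129.92, 318.28] ↔ index [51, 100].
51 + (143.92−129.92)·(100−51)/(318.28−129.92) = 51 + 14.00·49/188.36 ≈ 54.64, so AQI = 55.
CO: 31.313 ∈ [26.416, 32.079] ↔ index [151, 200].
151 + (31.313−26.416)·(200−151)/(32.079−26.416) = 151 + 4.897·49/5.663 ≈ 193.37, so AQI = 193.
Sub-indices: O₃→298, PM2.5→59, SO₂→55, CO→193. Overall AQI = max = 298; dominant pollutant is O₃.
AQI 298: Very Unhealthy.

298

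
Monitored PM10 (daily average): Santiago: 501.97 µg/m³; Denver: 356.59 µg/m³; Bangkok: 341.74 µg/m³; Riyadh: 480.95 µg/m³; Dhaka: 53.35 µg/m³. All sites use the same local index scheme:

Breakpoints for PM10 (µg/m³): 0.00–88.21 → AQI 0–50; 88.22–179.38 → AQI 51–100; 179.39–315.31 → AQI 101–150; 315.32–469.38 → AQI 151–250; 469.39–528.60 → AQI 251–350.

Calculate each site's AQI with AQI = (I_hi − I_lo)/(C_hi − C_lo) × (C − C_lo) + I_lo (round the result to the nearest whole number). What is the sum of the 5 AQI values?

951

Santiago: 501.97 lies in 469.39–528.60, so I_lo=251, I_hi=350, C_lo=469.39, C_hi=528.60.
(350−251)/(528.60−469.39) × (501.97−469.39) + 251 = 99/59.21 × 32.58 + 251 ≈ 305.47 → 305.
Denver: 356.59 ∈ [315.32, 469.38] ↔ index [151, 250].
151 + (356.59−315.32)·(250−151)/(469.38−315.32) = 151 + 41.27·99/154.06 ≈ 177.52, so AQI = 178.
Bangkok: 341.74 ∈ [315.32, 469.38] ↔ index [151, 250].
151 + (341.74−315.32)·(250−151)/(469.38−315.32) = 151 + 26.42·99/154.06 ≈ 167.98, so AQI = 168.
Riyadh: 480.95 ∈ [469.39, 528.60] ↔ index [251, 350].
251 + (480.95−469.39)·(350−251)/(528.60−469.39) = 251 + 11.56·99/59.21 ≈ 270.33, so AQI = 270.
Dhaka: 53.35 lies in 0.00–88.21, so I_lo=0, I_hi=50, C_lo=0.00, C_hi=88.21.
(50−0)/(88.21−0.00) × (53.35−0.00) + 0 = 50/88.21 × 53.35 + 0 ≈ 30.24 → 30.
AQIs: Santiago=305, Denver=178, Bangkok=168, Riyadh=270, Dhaka=30. Sum = 305 + 178 + 168 + 270 + 30 = 951.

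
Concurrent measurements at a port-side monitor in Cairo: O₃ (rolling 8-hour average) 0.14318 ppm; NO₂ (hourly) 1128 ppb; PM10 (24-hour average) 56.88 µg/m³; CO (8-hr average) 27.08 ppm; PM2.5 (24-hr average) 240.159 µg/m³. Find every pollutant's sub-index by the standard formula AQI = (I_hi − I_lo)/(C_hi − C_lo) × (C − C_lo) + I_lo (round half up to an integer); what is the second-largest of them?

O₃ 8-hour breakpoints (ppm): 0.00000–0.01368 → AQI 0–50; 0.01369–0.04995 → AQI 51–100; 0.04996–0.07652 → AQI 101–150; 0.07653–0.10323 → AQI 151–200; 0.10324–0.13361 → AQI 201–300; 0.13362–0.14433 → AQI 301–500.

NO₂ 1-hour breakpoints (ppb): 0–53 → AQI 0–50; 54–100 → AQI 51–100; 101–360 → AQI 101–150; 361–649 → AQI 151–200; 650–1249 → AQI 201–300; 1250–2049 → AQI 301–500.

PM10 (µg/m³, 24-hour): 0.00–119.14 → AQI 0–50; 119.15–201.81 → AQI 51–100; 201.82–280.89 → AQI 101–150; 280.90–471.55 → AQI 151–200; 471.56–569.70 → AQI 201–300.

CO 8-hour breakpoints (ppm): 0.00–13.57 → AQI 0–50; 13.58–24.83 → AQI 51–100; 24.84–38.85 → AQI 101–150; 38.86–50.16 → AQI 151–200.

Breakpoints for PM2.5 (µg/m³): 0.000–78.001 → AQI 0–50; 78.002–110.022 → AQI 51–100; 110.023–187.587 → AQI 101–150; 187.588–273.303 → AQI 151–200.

O₃ 0.14318: bracket 0.13362–0.14433 → index 301–500; slope 199/0.01071, offset 0.00956.
AQI = 301 + 199/0.01071·0.00956 ≈ 478.63 ⇒ 479.
NO₂: 1128 ∈ [650, 1249] ↔ index [201, 300].
201 + (1128−650)·(300−201)/(1249−650) = 201 + 478·99/599 ≈ 280.00, so AQI = 280.
PM10: 56.88 ∈ [0.00, 119.14] ↔ index [0, 50].
0 + (56.88−0.00)·(50−0)/(119.14−0.00) = 0 + 56.88·50/119.14 ≈ 23.87, so AQI = 24.
CO: 27.08 ∈ [24.84, 38.85] ↔ index [101, 150].
101 + (27.08−24.84)·(150−101)/(38.85−24.84) = 101 + 2.24·49/14.01 ≈ 108.83, so AQI = 109.
PM2.5: 240.159 ∈ [187.588, 273.303] ↔ index [151, 200].
151 + (240.159−187.588)·(200−151)/(273.303−187.588) = 151 + 52.571·49/85.715 ≈ 181.05, so AQI = 181.
Sub-indices: O₃→479, NO₂→280, PM10→24, CO→109, PM2.5→181. Ranked high→low: 479, 280, 181, 109, 24. Second-highest sub-index = 280.

280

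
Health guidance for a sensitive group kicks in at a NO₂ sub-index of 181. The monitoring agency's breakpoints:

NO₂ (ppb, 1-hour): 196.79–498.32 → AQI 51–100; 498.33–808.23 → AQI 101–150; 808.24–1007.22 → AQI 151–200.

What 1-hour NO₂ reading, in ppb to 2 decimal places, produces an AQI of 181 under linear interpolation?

930.06

AQI 181 lies in the 151–200 band, which corresponds to 808.24–1007.22 ppb.
C = 808.24 + (181−151)×(1007.22−808.24)/(200−151) = 808.24 + 30×198.98/49 ≈ 930.0645 ppb → 930.06 ppb to 2 dp.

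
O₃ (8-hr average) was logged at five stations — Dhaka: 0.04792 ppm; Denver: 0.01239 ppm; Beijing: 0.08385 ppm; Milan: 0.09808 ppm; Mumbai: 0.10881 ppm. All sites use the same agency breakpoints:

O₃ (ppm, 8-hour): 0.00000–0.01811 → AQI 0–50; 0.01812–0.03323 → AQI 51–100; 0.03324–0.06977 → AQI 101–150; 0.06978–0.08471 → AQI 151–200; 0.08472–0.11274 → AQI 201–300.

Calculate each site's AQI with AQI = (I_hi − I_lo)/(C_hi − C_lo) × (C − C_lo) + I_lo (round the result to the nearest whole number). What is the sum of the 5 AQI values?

886

Dhaka: 0.04792 lies in 0.03324–0.06977, so I_lo=101, I_hi=150, C_lo=0.03324, C_hi=0.06977.
(150−101)/(0.06977−0.03324) × (0.04792−0.03324) + 101 = 49/0.03653 × 0.01468 + 101 ≈ 120.69 → 121.
Denver 0.01239: bracket 0.00000–0.01811 → index 0–50; slope 50/0.01811, offset 0.01239.
AQI = 0 + 50/0.01811·0.01239 ≈ 34.21 ⇒ 34.
Beijing: row 0.06978–0.08471 (AQI 151–200). (200−151)·(0.08385−0.06978)/(0.08471−0.06978) + 151 = 49·0.01407/0.01493 + 151 ≈ 197.18 → 197.
Milan: row 0.08472–0.11274 (AQI 201–300). (300−201)·(0.09808−0.08472)/(0.11274−0.08472) + 201 = 99·0.01336/0.02802 + 201 ≈ 248.20 → 248.
Mumbai: 0.10881 ∈ [0.08472, 0.11274] ↔ index [201, 300].
201 + (0.10881−0.08472)·(300−201)/(0.11274−0.08472) = 201 + 0.02409·99/0.02802 ≈ 286.11, so AQI = 286.
AQIs: Dhaka=121, Denver=34, Beijing=197, Milan=248, Mumbai=286. Sum = 121 + 34 + 197 + 248 + 286 = 886.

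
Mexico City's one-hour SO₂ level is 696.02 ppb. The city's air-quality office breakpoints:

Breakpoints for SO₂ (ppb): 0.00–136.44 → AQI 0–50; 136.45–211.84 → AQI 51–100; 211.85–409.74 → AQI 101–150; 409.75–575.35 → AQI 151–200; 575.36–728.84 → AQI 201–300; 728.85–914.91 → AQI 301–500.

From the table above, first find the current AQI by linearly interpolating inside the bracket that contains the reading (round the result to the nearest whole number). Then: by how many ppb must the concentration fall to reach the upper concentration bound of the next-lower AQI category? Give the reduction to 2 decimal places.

SO₂ 696.02: bracket 575.36–728.84 → index 201–300; slope 99/153.48, offset 120.66.
AQI = 201 + 99/153.48·120.66 ≈ 278.83 ⇒ 279.
Current AQI 279 is in the Very Unhealthy range (201–300). The next-lower category tops out at AQI 200, whose upper concentration bound is 575.35 ppb.
Reduction needed = 696.02 − 575.35 = 120.67 ppb.

120.67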